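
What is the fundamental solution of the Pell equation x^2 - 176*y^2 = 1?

(x, y) = (199, 15)

First expand sqrt(176) as a continued fraction. With x_i = (sqrt(176) + m_i)/d_i and (m_0, d_0) = (0, 1): a_0 = floor(sqrt(176)) = 13, since 13^2 = 169 <= 176 < 196 = 14^2.
Iterate m_{i+1} = d_i*a_i - m_i, d_{i+1} = (176 - m_{i+1}^2)/d_i, a_{i+1} = floor((a_0 + m_{i+1})/d_{i+1}):
  m_1 = 1*13 - 0 = 13, d_1 = (176 - 13^2)/1 = 7/1 = 7, a_1 = floor((13 + 13)/7) = 3.
  m_2 = 7*3 - 13 = 8, d_2 = (176 - 8^2)/7 = 112/7 = 16, a_2 = floor((13 + 8)/16) = 1.
  m_3 = 16*1 - 8 = 8, d_3 = (176 - 8^2)/16 = 112/16 = 7, a_3 = floor((13 + 8)/7) = 3.
  m_4 = 7*3 - 8 = 13, d_4 = (176 - 13^2)/7 = 7/7 = 1, a_4 = floor((13 + 13)/1) = 26.
  m_5 = 1*26 - 13 = 13, d_5 = (176 - 13^2)/1 = 7/1 = 7: (m_5, d_5) = (m_1, d_1) = (13, 7), so from here the quotients repeat a_1, ..., a_4; the period length is 4.
So sqrt(176) = [13; (3, 1, 3, 26)] with period length k = 4.
k is even, so the fundamental solution of x^2 - 176y^2 = 1 is (p_{k-1}, q_{k-1}) = (p_3, q_3); compute convergents through index 3.
Convergents (p_i = a_i*p_{i-1} + p_{i-2}, q_i = a_i*q_{i-1} + q_{i-2} with p_{-2}=0, p_{-1}=1, q_{-2}=1, q_{-1}=0):
  i=0: a_0=13, p_0 = 13*1 + 0 = 13, q_0 = 13*0 + 1 = 1.
  i=1: a_1=3, p_1 = 3*13 + 1 = 40, q_1 = 3*1 + 0 = 3.
  i=2: a_2=1, p_2 = 1*40 + 13 = 53, q_2 = 1*3 + 1 = 4.
  i=3: a_3=3, p_3 = 3*53 + 40 = 199, q_3 = 3*4 + 3 = 15.
Check: 199^2 - 176*15^2 = 39601 - 39600 = 1, so (x, y) = (199, 15) solves the equation, and by the theorem it is the least positive solution.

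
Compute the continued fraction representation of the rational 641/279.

[2; 3, 2, 1, 3, 3, 2]

Run the Euclidean algorithm on 641 and 279; the successive quotients are the partial quotients a_0, a_1, ... (each step inverts the fractional part left over by the previous one):
  641 = 2*279 + 83, so a_0 = 2.
  279 = 3*83 + 30, so a_1 = 3.
  83 = 2*30 + 23, so a_2 = 2.
  30 = 1*23 + 7, so a_3 = 1.
  23 = 3*7 + 2, so a_4 = 3.
  7 = 3*2 + 1, so a_5 = 3.
  2 = 2*1 + 0, so a_6 = 2.
The remainder reaches 0 after 7 divisions, so the expansion has 7 partial quotients, read off in order.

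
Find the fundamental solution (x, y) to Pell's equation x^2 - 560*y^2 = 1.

First expand sqrt(560) as a continued fraction. With x_i = (sqrt(560) + m_i)/d_i and (m_0, d_0) = (0, 1): a_0 = floor(sqrt(560)) = 23, since 23^2 = 529 <= 560 < 576 = 24^2.
Iterate m_{i+1} = d_i*a_i - m_i, d_{i+1} = (560 - m_{i+1}^2)/d_i, a_{i+1} = floor((a_0 + m_{i+1})/d_{i+1}):
  m_1 = 1*23 - 0 = 23, d_1 = (560 - 23^2)/1 = 31/1 = 31, a_1 = floor((23 + 23)/31) = 1.
  m_2 = 31*1 - 23 = 8, d_2 = (560 - 8^2)/31 = 496/31 = 16, a_2 = floor((23 + 8)/16) = 1.
  m_3 = 16*1 - 8 = 8, d_3 = (560 - 8^2)/16 = 496/16 = 31, a_3 = floor((23 + 8)/31) = 1.
  m_4 = 31*1 - 8 = 23, d_4 = (560 - 23^2)/31 = 31/31 = 1, a_4 = floor((23 + 23)/1) = 46.
  m_5 = 1*46 - 23 = 23, d_5 = (560 - 23^2)/1 = 31/1 = 31: (m_5, d_5) = (m_1, d_1) = (23, 31), so from here the quotients repeat a_1, ..., a_4; the period length is 4.
So sqrt(560) = [23; (1, 1, 1, 46)] with period length k = 4.
k is even, so the fundamental solution of x^2 - 560y^2 = 1 is (p_{k-1}, q_{k-1}) = (p_3, q_3); compute convergents through index 3.
Convergents (p_i = a_i*p_{i-1} + p_{i-2}, q_i = a_i*q_{i-1} + q_{i-2} with p_{-2}=0, p_{-1}=1, q_{-2}=1, q_{-1}=0):
  i=0: a_0=23, p_0 = 23*1 + 0 = 23, q_0 = 23*0 + 1 = 1.
  i=1: a_1=1, p_1 = 1*23 + 1 = 24, q_1 = 1*1 + 0 = 1.
  i=2: a_2=1, p_2 = 1*24 + 23 = 47, q_2 = 1*1 + 1 = 2.
  i=3: a_3=1, p_3 = 1*47 + 24 = 71, q_3 = 1*2 + 1 = 3.
Check: 71^2 - 560*3^2 = 5041 - 5040 = 1, so (x, y) = (71, 3) solves the equation, and by the theorem it is the least positive solution.

(x, y) = (71, 3)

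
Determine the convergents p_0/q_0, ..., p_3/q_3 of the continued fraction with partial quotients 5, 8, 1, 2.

5/1, 41/8, 46/9, 133/26

Using the convergent recurrence p_i = a_i*p_{i-1} + p_{i-2}, q_i = a_i*q_{i-1} + q_{i-2} with p_{-2}=0, p_{-1}=1, q_{-2}=1, q_{-1}=0:
  i=0: a_0=5, p_0 = 5*1 + 0 = 5, q_0 = 5*0 + 1 = 1.
  i=1: a_1=8, p_1 = 8*5 + 1 = 41, q_1 = 8*1 + 0 = 8.
  i=2: a_2=1, p_2 = 1*41 + 5 = 46, q_2 = 1*8 + 1 = 9.
  i=3: a_3=2, p_3 = 2*46 + 41 = 133, q_3 = 2*9 + 8 = 26.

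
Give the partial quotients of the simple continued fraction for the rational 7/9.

Run the Euclidean algorithm on 7 and 9; the successive quotients are the partial quotients a_0, a_1, ... (each step inverts the fractional part left over by the previous one):
  7 = 0*9 + 7, so a_0 = 0.
  9 = 1*7 + 2, so a_1 = 1.
  7 = 3*2 + 1, so a_2 = 3.
  2 = 2*1 + 0, so a_3 = 2.
The remainder reaches 0 after 4 divisions, so the expansion has 4 partial quotients, read off in order.

[0; 1, 3, 2]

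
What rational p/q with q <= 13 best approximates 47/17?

36/13

Expand x = 47/17 as a continued fraction with the Euclidean algorithm:
  47 = 2*17 + 13, so a_0 = 2.
  17 = 1*13 + 4, so a_1 = 1.
  13 = 3*4 + 1, so a_2 = 3.
  4 = 4*1 + 0, so a_3 = 4.
so x = [2; 1, 3, 4].
Convergents (p_i = a_i*p_{i-1} + p_{i-2}, q_i = a_i*q_{i-1} + q_{i-2} with p_{-2}=0, p_{-1}=1, q_{-2}=1, q_{-1}=0), until the denominator exceeds 13:
  i=0: a_0=2, p_0 = 2*1 + 0 = 2, q_0 = 2*0 + 1 = 1.
  i=1: a_1=1, p_1 = 1*2 + 1 = 3, q_1 = 1*1 + 0 = 1.
  i=2: a_2=3, p_2 = 3*3 + 2 = 11, q_2 = 3*1 + 1 = 4.
  i=3: a_3=4, p_3 = 4*11 + 3 = 47, q_3 = 4*4 + 1 = 17.
q_3 = 17 > 13, so the last convergent with denominator <= 13 is p_2/q_2 = 11/4.
The closest fraction with denominator <= 13 is either p_2/q_2 or the intermediate fraction (k*p_2 + p_1)/(k*q_2 + q_1) with the largest k >= 1 whose denominator stays <= 13; these approach x as k grows, and every other convergent or intermediate fraction in range is farther away.
Largest k: floor((13 - q_1)/q_2) = floor((13 - 1)/4) = 3.
That gives (3*11 + 3)/(3*4 + 1) = 36/13.
Compare the errors: |x - 11/4| = |47*4 - 11*17|/(17*4) = 1/68, and |x - 36/13| = |47*13 - 36*17|/(17*13) = 1/221.
Cross-multiplying, 1*68 = 68 < 221 = 1*221, so 1/221 is smaller: the intermediate fraction 36/13 is closer to x than 11/4.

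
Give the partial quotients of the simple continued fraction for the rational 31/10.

[3; 10]

Run the Euclidean algorithm on 31 and 10; the successive quotients are the partial quotients a_0, a_1, ... (each step inverts the fractional part left over by the previous one):
  31 = 3*10 + 1, so a_0 = 3.
  10 = 10*1 + 0, so a_1 = 10.
The remainder reaches 0 after 2 divisions, so the expansion has 2 partial quotients, read off in order.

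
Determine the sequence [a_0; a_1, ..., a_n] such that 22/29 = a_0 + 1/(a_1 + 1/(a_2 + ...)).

Run the Euclidean algorithm on 22 and 29; the successive quotients are the partial quotients a_0, a_1, ... (each step inverts the fractional part left over by the previous one):
  22 = 0*29 + 22, so a_0 = 0.
  29 = 1*22 + 7, so a_1 = 1.
  22 = 3*7 + 1, so a_2 = 3.
  7 = 7*1 + 0, so a_3 = 7.
The remainder reaches 0 after 4 divisions, so the expansion has 4 partial quotients, read off in order.

[0; 1, 3, 7]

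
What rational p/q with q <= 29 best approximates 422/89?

128/27

Expand x = 422/89 as a continued fraction with the Euclidean algorithm:
  422 = 4*89 + 66, so a_0 = 4.
  89 = 1*66 + 23, so a_1 = 1.
  66 = 2*23 + 20, so a_2 = 2.
  23 = 1*20 + 3, so a_3 = 1.
  20 = 6*3 + 2, so a_4 = 6.
  3 = 1*2 + 1, so a_5 = 1.
  2 = 2*1 + 0, so a_6 = 2.
so x = [4; 1, 2, 1, 6, 1, 2].
Convergents (p_i = a_i*p_{i-1} + p_{i-2}, q_i = a_i*q_{i-1} + q_{i-2} with p_{-2}=0, p_{-1}=1, q_{-2}=1, q_{-1}=0), until the denominator exceeds 29:
  i=0: a_0=4, p_0 = 4*1 + 0 = 4, q_0 = 4*0 + 1 = 1.
  i=1: a_1=1, p_1 = 1*4 + 1 = 5, q_1 = 1*1 + 0 = 1.
  i=2: a_2=2, p_2 = 2*5 + 4 = 14, q_2 = 2*1 + 1 = 3.
  i=3: a_3=1, p_3 = 1*14 + 5 = 19, q_3 = 1*3 + 1 = 4.
  i=4: a_4=6, p_4 = 6*19 + 14 = 128, q_4 = 6*4 + 3 = 27.
  i=5: a_5=1, p_5 = 1*128 + 19 = 147, q_5 = 1*27 + 4 = 31.
q_5 = 31 > 29, so the last convergent with denominator <= 29 is p_4/q_4 = 128/27.
The closest fraction with denominator <= 29 is either p_4/q_4 or the intermediate fraction (k*p_4 + p_3)/(k*q_4 + q_3) with the largest k >= 1 whose denominator stays <= 29; these approach x as k grows, and every other convergent or intermediate fraction in range is farther away.
Largest k: floor((29 - q_3)/q_4) = floor((29 - 4)/27) = 0.
Since k = 0, no intermediate fraction beyond p_4/q_4 has denominator <= 29, so the convergent 128/27 is the closest (its error is |422*27 - 128*89|/(89*27) = 2/2403).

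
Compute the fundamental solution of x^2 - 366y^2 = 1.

First expand sqrt(366) as a continued fraction. With x_i = (sqrt(366) + m_i)/d_i and (m_0, d_0) = (0, 1): a_0 = floor(sqrt(366)) = 19, since 19^2 = 361 <= 366 < 400 = 20^2.
Iterate m_{i+1} = d_i*a_i - m_i, d_{i+1} = (366 - m_{i+1}^2)/d_i, a_{i+1} = floor((a_0 + m_{i+1})/d_{i+1}):
  m_1 = 1*19 - 0 = 19, d_1 = (366 - 19^2)/1 = 5/1 = 5, a_1 = floor((19 + 19)/5) = 7.
  m_2 = 5*7 - 19 = 16, d_2 = (366 - 16^2)/5 = 110/5 = 22, a_2 = floor((19 + 16)/22) = 1.
  m_3 = 22*1 - 16 = 6, d_3 = (366 - 6^2)/22 = 330/22 = 15, a_3 = floor((19 + 6)/15) = 1.
  m_4 = 15*1 - 6 = 9, d_4 = (366 - 9^2)/15 = 285/15 = 19, a_4 = floor((19 + 9)/19) = 1.
  m_5 = 19*1 - 9 = 10, d_5 = (366 - 10^2)/19 = 266/19 = 14, a_5 = floor((19 + 10)/14) = 2.
  m_6 = 14*2 - 10 = 18, d_6 = (366 - 18^2)/14 = 42/14 = 3, a_6 = floor((19 + 18)/3) = 12.
  m_7 = 3*12 - 18 = 18, d_7 = (366 - 18^2)/3 = 42/3 = 14, a_7 = floor((19 + 18)/14) = 2.
  m_8 = 14*2 - 18 = 10, d_8 = (366 - 10^2)/14 = 266/14 = 19, a_8 = floor((19 + 10)/19) = 1.
  m_9 = 19*1 - 10 = 9, d_9 = (366 - 9^2)/19 = 285/19 = 15, a_9 = floor((19 + 9)/15) = 1.
  m_10 = 15*1 - 9 = 6, d_10 = (366 - 6^2)/15 = 330/15 = 22, a_10 = floor((19 + 6)/22) = 1.
  m_11 = 22*1 - 6 = 16, d_11 = (366 - 16^2)/22 = 110/22 = 5, a_11 = floor((19 + 16)/5) = 7.
  m_12 = 5*7 - 16 = 19, d_12 = (366 - 19^2)/5 = 5/5 = 1, a_12 = floor((19 + 19)/1) = 38.
  m_13 = 1*38 - 19 = 19, d_13 = (366 - 19^2)/1 = 5/1 = 5: (m_13, d_13) = (m_1, d_1) = (19, 5), so from here the quotients repeat a_1, ..., a_12; the period length is 12.
So sqrt(366) = [19; (7, 1, 1, 1, 2, 12, 2, 1, 1, 1, 7, 38)] with period length k = 12.
k is even, so the fundamental solution of x^2 - 366y^2 = 1 is (p_{k-1}, q_{k-1}) = (p_11, q_11); compute convergents through index 11.
Convergents (p_i = a_i*p_{i-1} + p_{i-2}, q_i = a_i*q_{i-1} + q_{i-2} with p_{-2}=0, p_{-1}=1, q_{-2}=1, q_{-1}=0):
  i=0: a_0=19, p_0 = 19*1 + 0 = 19, q_0 = 19*0 + 1 = 1.
  i=1: a_1=7, p_1 = 7*19 + 1 = 134, q_1 = 7*1 + 0 = 7.
  i=2: a_2=1, p_2 = 1*134 + 19 = 153, q_2 = 1*7 + 1 = 8.
  i=3: a_3=1, p_3 = 1*153 + 134 = 287, q_3 = 1*8 + 7 = 15.
  i=4: a_4=1, p_4 = 1*287 + 153 = 440, q_4 = 1*15 + 8 = 23.
  i=5: a_5=2, p_5 = 2*440 + 287 = 1167, q_5 = 2*23 + 15 = 61.
  i=6: a_6=12, p_6 = 12*1167 + 440 = 14444, q_6 = 12*61 + 23 = 755.
  i=7: a_7=2, p_7 = 2*14444 + 1167 = 30055, q_7 = 2*755 + 61 = 1571.
  i=8: a_8=1, p_8 = 1*30055 + 14444 = 44499, q_8 = 1*1571 + 755 = 2326.
  i=9: a_9=1, p_9 = 1*44499 + 30055 = 74554, q_9 = 1*2326 + 1571 = 3897.
  i=10: a_10=1, p_10 = 1*74554 + 44499 = 119053, q_10 = 1*3897 + 2326 = 6223.
  i=11: a_11=7, p_11 = 7*119053 + 74554 = 907925, q_11 = 7*6223 + 3897 = 47458.
Check: 907925^2 - 366*47458^2 = 824327805625 - 824327805624 = 1, so (x, y) = (907925, 47458) solves the equation, and by the theorem it is the least positive solution.

(x, y) = (907925, 47458)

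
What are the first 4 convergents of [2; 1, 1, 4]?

2/1, 3/1, 5/2, 23/9

Using the convergent recurrence p_i = a_i*p_{i-1} + p_{i-2}, q_i = a_i*q_{i-1} + q_{i-2} with p_{-2}=0, p_{-1}=1, q_{-2}=1, q_{-1}=0:
  i=0: a_0=2, p_0 = 2*1 + 0 = 2, q_0 = 2*0 + 1 = 1.
  i=1: a_1=1, p_1 = 1*2 + 1 = 3, q_1 = 1*1 + 0 = 1.
  i=2: a_2=1, p_2 = 1*3 + 2 = 5, q_2 = 1*1 + 1 = 2.
  i=3: a_3=4, p_3 = 4*5 + 3 = 23, q_3 = 4*2 + 1 = 9.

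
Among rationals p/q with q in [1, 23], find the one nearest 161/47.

Expand x = 161/47 as a continued fraction with the Euclidean algorithm:
  161 = 3*47 + 20, so a_0 = 3.
  47 = 2*20 + 7, so a_1 = 2.
  20 = 2*7 + 6, so a_2 = 2.
  7 = 1*6 + 1, so a_3 = 1.
  6 = 6*1 + 0, so a_4 = 6.
so x = [3; 2, 2, 1, 6].
Convergents (p_i = a_i*p_{i-1} + p_{i-2}, q_i = a_i*q_{i-1} + q_{i-2} with p_{-2}=0, p_{-1}=1, q_{-2}=1, q_{-1}=0), until the denominator exceeds 23:
  i=0: a_0=3, p_0 = 3*1 + 0 = 3, q_0 = 3*0 + 1 = 1.
  i=1: a_1=2, p_1 = 2*3 + 1 = 7, q_1 = 2*1 + 0 = 2.
  i=2: a_2=2, p_2 = 2*7 + 3 = 17, q_2 = 2*2 + 1 = 5.
  i=3: a_3=1, p_3 = 1*17 + 7 = 24, q_3 = 1*5 + 2 = 7.
  i=4: a_4=6, p_4 = 6*24 + 17 = 161, q_4 = 6*7 + 5 = 47.
q_4 = 47 > 23, so the last convergent with denominator <= 23 is p_3/q_3 = 24/7.
The closest fraction with denominator <= 23 is either p_3/q_3 or the intermediate fraction (k*p_3 + p_2)/(k*q_3 + q_2) with the largest k >= 1 whose denominator stays <= 23; these approach x as k grows, and every other convergent or intermediate fraction in range is farther away.
Largest k: floor((23 - q_2)/q_3) = floor((23 - 5)/7) = 2.
That gives (2*24 + 17)/(2*7 + 5) = 65/19.
Compare the errors: |x - 24/7| = |161*7 - 24*47|/(47*7) = 1/329, and |x - 65/19| = |161*19 - 65*47|/(47*19) = 4/893.
Cross-multiplying, 1*893 = 893 < 1316 = 4*329, so 1/329 is smaller: the convergent 24/7 is closer to x than 65/19.

24/7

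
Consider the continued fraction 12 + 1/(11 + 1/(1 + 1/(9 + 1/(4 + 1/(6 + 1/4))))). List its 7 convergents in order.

12/1, 133/11, 145/12, 1438/119, 5897/488, 36820/3047, 153177/12676

Using the convergent recurrence p_i = a_i*p_{i-1} + p_{i-2}, q_i = a_i*q_{i-1} + q_{i-2} with p_{-2}=0, p_{-1}=1, q_{-2}=1, q_{-1}=0:
  i=0: a_0=12, p_0 = 12*1 + 0 = 12, q_0 = 12*0 + 1 = 1.
  i=1: a_1=11, p_1 = 11*12 + 1 = 133, q_1 = 11*1 + 0 = 11.
  i=2: a_2=1, p_2 = 1*133 + 12 = 145, q_2 = 1*11 + 1 = 12.
  i=3: a_3=9, p_3 = 9*145 + 133 = 1438, q_3 = 9*12 + 11 = 119.
  i=4: a_4=4, p_4 = 4*1438 + 145 = 5897, q_4 = 4*119 + 12 = 488.
  i=5: a_5=6, p_5 = 6*5897 + 1438 = 36820, q_5 = 6*488 + 119 = 3047.
  i=6: a_6=4, p_6 = 4*36820 + 5897 = 153177, q_6 = 4*3047 + 488 = 12676.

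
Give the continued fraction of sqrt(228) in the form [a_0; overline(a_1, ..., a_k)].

Write x_i = (sqrt(228) + m_i)/d_i with (m_0, d_0) = (0, 1). a_0 = floor(sqrt(228)) = 15, since 15^2 = 225 <= 228 < 256 = 16^2.
Iterate m_{i+1} = d_i*a_i - m_i, d_{i+1} = (228 - m_{i+1}^2)/d_i, a_{i+1} = floor((a_0 + m_{i+1})/d_{i+1}):
  m_1 = 1*15 - 0 = 15, d_1 = (228 - 15^2)/1 = 3/1 = 3, a_1 = floor((15 + 15)/3) = 10.
  m_2 = 3*10 - 15 = 15, d_2 = (228 - 15^2)/3 = 3/3 = 1, a_2 = floor((15 + 15)/1) = 30.
  m_3 = 1*30 - 15 = 15, d_3 = (228 - 15^2)/1 = 3/1 = 3: (m_3, d_3) = (m_1, d_1) = (15, 3), so from here the quotients repeat a_1, a_2; the period length is 2.
Hence the expansion of sqrt(228) is a_0 = 15 followed by the repeating block 10, 30 (period 2).

[15; overline(10, 30)]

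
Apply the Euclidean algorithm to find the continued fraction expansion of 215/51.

[4; 4, 1, 1, 1, 3]

Run the Euclidean algorithm on 215 and 51; the successive quotients are the partial quotients a_0, a_1, ... (each step inverts the fractional part left over by the previous one):
  215 = 4*51 + 11, so a_0 = 4.
  51 = 4*11 + 7, so a_1 = 4.
  11 = 1*7 + 4, so a_2 = 1.
  7 = 1*4 + 3, so a_3 = 1.
  4 = 1*3 + 1, so a_4 = 1.
  3 = 3*1 + 0, so a_5 = 3.
The remainder reaches 0 after 6 divisions, so the expansion has 6 partial quotients, read off in order.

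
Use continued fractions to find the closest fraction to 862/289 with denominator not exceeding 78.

Expand x = 862/289 as a continued fraction with the Euclidean algorithm:
  862 = 2*289 + 284, so a_0 = 2.
  289 = 1*284 + 5, so a_1 = 1.
  284 = 56*5 + 4, so a_2 = 56.
  5 = 1*4 + 1, so a_3 = 1.
  4 = 4*1 + 0, so a_4 = 4.
so x = [2; 1, 56, 1, 4].
Convergents (p_i = a_i*p_{i-1} + p_{i-2}, q_i = a_i*q_{i-1} + q_{i-2} with p_{-2}=0, p_{-1}=1, q_{-2}=1, q_{-1}=0), until the denominator exceeds 78:
  i=0: a_0=2, p_0 = 2*1 + 0 = 2, q_0 = 2*0 + 1 = 1.
  i=1: a_1=1, p_1 = 1*2 + 1 = 3, q_1 = 1*1 + 0 = 1.
  i=2: a_2=56, p_2 = 56*3 + 2 = 170, q_2 = 56*1 + 1 = 57.
  i=3: a_3=1, p_3 = 1*170 + 3 = 173, q_3 = 1*57 + 1 = 58.
  i=4: a_4=4, p_4 = 4*173 + 170 = 862, q_4 = 4*58 + 57 = 289.
q_4 = 289 > 78, so the last convergent with denominator <= 78 is p_3/q_3 = 173/58.
The closest fraction with denominator <= 78 is either p_3/q_3 or the intermediate fraction (k*p_3 + p_2)/(k*q_3 + q_2) with the largest k >= 1 whose denominator stays <= 78; these approach x as k grows, and every other convergent or intermediate fraction in range is farther away.
Largest k: floor((78 - q_2)/q_3) = floor((78 - 57)/58) = 0.
Since k = 0, no intermediate fraction beyond p_3/q_3 has denominator <= 78, so the convergent 173/58 is the closest (its error is |862*58 - 173*289|/(289*58) = 1/16762).

173/58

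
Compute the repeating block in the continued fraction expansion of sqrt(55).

[7; (2, 2, 2, 14)]

Write x_i = (sqrt(55) + m_i)/d_i with (m_0, d_0) = (0, 1). a_0 = floor(sqrt(55)) = 7, since 7^2 = 49 <= 55 < 64 = 8^2.
Iterate m_{i+1} = d_i*a_i - m_i, d_{i+1} = (55 - m_{i+1}^2)/d_i, a_{i+1} = floor((a_0 + m_{i+1})/d_{i+1}):
  m_1 = 1*7 - 0 = 7, d_1 = (55 - 7^2)/1 = 6/1 = 6, a_1 = floor((7 + 7)/6) = 2.
  m_2 = 6*2 - 7 = 5, d_2 = (55 - 5^2)/6 = 30/6 = 5, a_2 = floor((7 + 5)/5) = 2.
  m_3 = 5*2 - 5 = 5, d_3 = (55 - 5^2)/5 = 30/5 = 6, a_3 = floor((7 + 5)/6) = 2.
  m_4 = 6*2 - 5 = 7, d_4 = (55 - 7^2)/6 = 6/6 = 1, a_4 = floor((7 + 7)/1) = 14.
  m_5 = 1*14 - 7 = 7, d_5 = (55 - 7^2)/1 = 6/1 = 6: (m_5, d_5) = (m_1, d_1) = (7, 6), so from here the quotients repeat a_1, ..., a_4; the period length is 4.
Hence the expansion of sqrt(55) is a_0 = 7 followed by the repeating block 2, 2, 2, 14 (period 4).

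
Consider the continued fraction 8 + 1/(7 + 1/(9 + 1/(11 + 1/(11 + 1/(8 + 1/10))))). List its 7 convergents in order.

Using the convergent recurrence p_i = a_i*p_{i-1} + p_{i-2}, q_i = a_i*q_{i-1} + q_{i-2} with p_{-2}=0, p_{-1}=1, q_{-2}=1, q_{-1}=0:
  i=0: a_0=8, p_0 = 8*1 + 0 = 8, q_0 = 8*0 + 1 = 1.
  i=1: a_1=7, p_1 = 7*8 + 1 = 57, q_1 = 7*1 + 0 = 7.
  i=2: a_2=9, p_2 = 9*57 + 8 = 521, q_2 = 9*7 + 1 = 64.
  i=3: a_3=11, p_3 = 11*521 + 57 = 5788, q_3 = 11*64 + 7 = 711.
  i=4: a_4=11, p_4 = 11*5788 + 521 = 64189, q_4 = 11*711 + 64 = 7885.
  i=5: a_5=8, p_5 = 8*64189 + 5788 = 519300, q_5 = 8*7885 + 711 = 63791.
  i=6: a_6=10, p_6 = 10*519300 + 64189 = 5257189, q_6 = 10*63791 + 7885 = 645795.

8/1, 57/7, 521/64, 5788/711, 64189/7885, 519300/63791, 5257189/645795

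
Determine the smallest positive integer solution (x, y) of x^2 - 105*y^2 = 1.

(x, y) = (41, 4)

First expand sqrt(105) as a continued fraction. With x_i = (sqrt(105) + m_i)/d_i and (m_0, d_0) = (0, 1): a_0 = floor(sqrt(105)) = 10, since 10^2 = 100 <= 105 < 121 = 11^2.
Iterate m_{i+1} = d_i*a_i - m_i, d_{i+1} = (105 - m_{i+1}^2)/d_i, a_{i+1} = floor((a_0 + m_{i+1})/d_{i+1}):
  m_1 = 1*10 - 0 = 10, d_1 = (105 - 10^2)/1 = 5/1 = 5, a_1 = floor((10 + 10)/5) = 4.
  m_2 = 5*4 - 10 = 10, d_2 = (105 - 10^2)/5 = 5/5 = 1, a_2 = floor((10 + 10)/1) = 20.
  m_3 = 1*20 - 10 = 10, d_3 = (105 - 10^2)/1 = 5/1 = 5: (m_3, d_3) = (m_1, d_1) = (10, 5), so from here the quotients repeat a_1, a_2; the period length is 2.
So sqrt(105) = [10; (4, 20)] with period length k = 2.
k is even, so the fundamental solution of x^2 - 105y^2 = 1 is (p_{k-1}, q_{k-1}) = (p_1, q_1); compute convergents through index 1.
Convergents (p_i = a_i*p_{i-1} + p_{i-2}, q_i = a_i*q_{i-1} + q_{i-2} with p_{-2}=0, p_{-1}=1, q_{-2}=1, q_{-1}=0):
  i=0: a_0=10, p_0 = 10*1 + 0 = 10, q_0 = 10*0 + 1 = 1.
  i=1: a_1=4, p_1 = 4*10 + 1 = 41, q_1 = 4*1 + 0 = 4.
Check: 41^2 - 105*4^2 = 1681 - 1680 = 1, so (x, y) = (41, 4) solves the equation, and by the theorem it is the least positive solution.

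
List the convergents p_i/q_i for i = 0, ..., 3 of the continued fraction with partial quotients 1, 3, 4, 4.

1/1, 4/3, 17/13, 72/55

Using the convergent recurrence p_i = a_i*p_{i-1} + p_{i-2}, q_i = a_i*q_{i-1} + q_{i-2} with p_{-2}=0, p_{-1}=1, q_{-2}=1, q_{-1}=0:
  i=0: a_0=1, p_0 = 1*1 + 0 = 1, q_0 = 1*0 + 1 = 1.
  i=1: a_1=3, p_1 = 3*1 + 1 = 4, q_1 = 3*1 + 0 = 3.
  i=2: a_2=4, p_2 = 4*4 + 1 = 17, q_2 = 4*3 + 1 = 13.
  i=3: a_3=4, p_3 = 4*17 + 4 = 72, q_3 = 4*13 + 3 = 55.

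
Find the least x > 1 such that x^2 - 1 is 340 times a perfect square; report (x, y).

First expand sqrt(340) as a continued fraction. With x_i = (sqrt(340) + m_i)/d_i and (m_0, d_0) = (0, 1): a_0 = floor(sqrt(340)) = 18, since 18^2 = 324 <= 340 < 361 = 19^2.
Iterate m_{i+1} = d_i*a_i - m_i, d_{i+1} = (340 - m_{i+1}^2)/d_i, a_{i+1} = floor((a_0 + m_{i+1})/d_{i+1}):
  m_1 = 1*18 - 0 = 18, d_1 = (340 - 18^2)/1 = 16/1 = 16, a_1 = floor((18 + 18)/16) = 2.
  m_2 = 16*2 - 18 = 14, d_2 = (340 - 14^2)/16 = 144/16 = 9, a_2 = floor((18 + 14)/9) = 3.
  m_3 = 9*3 - 14 = 13, d_3 = (340 - 13^2)/9 = 171/9 = 19, a_3 = floor((18 + 13)/19) = 1.
  m_4 = 19*1 - 13 = 6, d_4 = (340 - 6^2)/19 = 304/19 = 16, a_4 = floor((18 + 6)/16) = 1.
  m_5 = 16*1 - 6 = 10, d_5 = (340 - 10^2)/16 = 240/16 = 15, a_5 = floor((18 + 10)/15) = 1.
  m_6 = 15*1 - 10 = 5, d_6 = (340 - 5^2)/15 = 315/15 = 21, a_6 = floor((18 + 5)/21) = 1.
  m_7 = 21*1 - 5 = 16, d_7 = (340 - 16^2)/21 = 84/21 = 4, a_7 = floor((18 + 16)/4) = 8.
  m_8 = 4*8 - 16 = 16, d_8 = (340 - 16^2)/4 = 84/4 = 21, a_8 = floor((18 + 16)/21) = 1.
  m_9 = 21*1 - 16 = 5, d_9 = (340 - 5^2)/21 = 315/21 = 15, a_9 = floor((18 + 5)/15) = 1.
  m_10 = 15*1 - 5 = 10, d_10 = (340 - 10^2)/15 = 240/15 = 16, a_10 = floor((18 + 10)/16) = 1.
  m_11 = 16*1 - 10 = 6, d_11 = (340 - 6^2)/16 = 304/16 = 19, a_11 = floor((18 + 6)/19) = 1.
  m_12 = 19*1 - 6 = 13, d_12 = (340 - 13^2)/19 = 171/19 = 9, a_12 = floor((18 + 13)/9) = 3.
  m_13 = 9*3 - 13 = 14, d_13 = (340 - 14^2)/9 = 144/9 = 16, a_13 = floor((18 + 14)/16) = 2.
  m_14 = 16*2 - 14 = 18, d_14 = (340 - 18^2)/16 = 16/16 = 1, a_14 = floor((18 + 18)/1) = 36.
  m_15 = 1*36 - 18 = 18, d_15 = (340 - 18^2)/1 = 16/1 = 16: (m_15, d_15) = (m_1, d_1) = (18, 16), so from here the quotients repeat a_1, ..., a_14; the period length is 14.
So sqrt(340) = [18; (2, 3, 1, 1, 1, 1, 8, 1, 1, 1, 1, 3, 2, 36)] with period length k = 14.
k is even, so the fundamental solution of x^2 - 340y^2 = 1 is (p_{k-1}, q_{k-1}) = (p_13, q_13); compute convergents through index 13.
Convergents (p_i = a_i*p_{i-1} + p_{i-2}, q_i = a_i*q_{i-1} + q_{i-2} with p_{-2}=0, p_{-1}=1, q_{-2}=1, q_{-1}=0):
  i=0: a_0=18, p_0 = 18*1 + 0 = 18, q_0 = 18*0 + 1 = 1.
  i=1: a_1=2, p_1 = 2*18 + 1 = 37, q_1 = 2*1 + 0 = 2.
  i=2: a_2=3, p_2 = 3*37 + 18 = 129, q_2 = 3*2 + 1 = 7.
  i=3: a_3=1, p_3 = 1*129 + 37 = 166, q_3 = 1*7 + 2 = 9.
  i=4: a_4=1, p_4 = 1*166 + 129 = 295, q_4 = 1*9 + 7 = 16.
  i=5: a_5=1, p_5 = 1*295 + 166 = 461, q_5 = 1*16 + 9 = 25.
  i=6: a_6=1, p_6 = 1*461 + 295 = 756, q_6 = 1*25 + 16 = 41.
  i=7: a_7=8, p_7 = 8*756 + 461 = 6509, q_7 = 8*41 + 25 = 353.
  i=8: a_8=1, p_8 = 1*6509 + 756 = 7265, q_8 = 1*353 + 41 = 394.
  i=9: a_9=1, p_9 = 1*7265 + 6509 = 13774, q_9 = 1*394 + 353 = 747.
  i=10: a_10=1, p_10 = 1*13774 + 7265 = 21039, q_10 = 1*747 + 394 = 1141.
  i=11: a_11=1, p_11 = 1*21039 + 13774 = 34813, q_11 = 1*1141 + 747 = 1888.
  i=12: a_12=3, p_12 = 3*34813 + 21039 = 125478, q_12 = 3*1888 + 1141 = 6805.
  i=13: a_13=2, p_13 = 2*125478 + 34813 = 285769, q_13 = 2*6805 + 1888 = 15498.
Check: 285769^2 - 340*15498^2 = 81663921361 - 81663921360 = 1, so (x, y) = (285769, 15498) solves the equation, and by the theorem it is the least positive solution.

(x, y) = (285769, 15498)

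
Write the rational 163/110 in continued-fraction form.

[1; 2, 13, 4]

Run the Euclidean algorithm on 163 and 110; the successive quotients are the partial quotients a_0, a_1, ... (each step inverts the fractional part left over by the previous one):
  163 = 1*110 + 53, so a_0 = 1.
  110 = 2*53 + 4, so a_1 = 2.
  53 = 13*4 + 1, so a_2 = 13.
  4 = 4*1 + 0, so a_3 = 4.
The remainder reaches 0 after 4 divisions, so the expansion has 4 partial quotients, read off in order.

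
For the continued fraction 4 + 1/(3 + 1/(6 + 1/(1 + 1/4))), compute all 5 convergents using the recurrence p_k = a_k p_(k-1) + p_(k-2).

Using the convergent recurrence p_i = a_i*p_{i-1} + p_{i-2}, q_i = a_i*q_{i-1} + q_{i-2} with p_{-2}=0, p_{-1}=1, q_{-2}=1, q_{-1}=0:
  i=0: a_0=4, p_0 = 4*1 + 0 = 4, q_0 = 4*0 + 1 = 1.
  i=1: a_1=3, p_1 = 3*4 + 1 = 13, q_1 = 3*1 + 0 = 3.
  i=2: a_2=6, p_2 = 6*13 + 4 = 82, q_2 = 6*3 + 1 = 19.
  i=3: a_3=1, p_3 = 1*82 + 13 = 95, q_3 = 1*19 + 3 = 22.
  i=4: a_4=4, p_4 = 4*95 + 82 = 462, q_4 = 4*22 + 19 = 107.

4/1, 13/3, 82/19, 95/22, 462/107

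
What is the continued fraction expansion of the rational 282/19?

Run the Euclidean algorithm on 282 and 19; the successive quotients are the partial quotients a_0, a_1, ... (each step inverts the fractional part left over by the previous one):
  282 = 14*19 + 16, so a_0 = 14.
  19 = 1*16 + 3, so a_1 = 1.
  16 = 5*3 + 1, so a_2 = 5.
  3 = 3*1 + 0, so a_3 = 3.
The remainder reaches 0 after 4 divisions, so the expansion has 4 partial quotients, read off in order.

[14; 1, 5, 3]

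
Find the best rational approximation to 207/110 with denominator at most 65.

Expand x = 207/110 as a continued fraction with the Euclidean algorithm:
  207 = 1*110 + 97, so a_0 = 1.
  110 = 1*97 + 13, so a_1 = 1.
  97 = 7*13 + 6, so a_2 = 7.
  13 = 2*6 + 1, so a_3 = 2.
  6 = 6*1 + 0, so a_4 = 6.
so x = [1; 1, 7, 2, 6].
Convergents (p_i = a_i*p_{i-1} + p_{i-2}, q_i = a_i*q_{i-1} + q_{i-2} with p_{-2}=0, p_{-1}=1, q_{-2}=1, q_{-1}=0), until the denominator exceeds 65:
  i=0: a_0=1, p_0 = 1*1 + 0 = 1, q_0 = 1*0 + 1 = 1.
  i=1: a_1=1, p_1 = 1*1 + 1 = 2, q_1 = 1*1 + 0 = 1.
  i=2: a_2=7, p_2 = 7*2 + 1 = 15, q_2 = 7*1 + 1 = 8.
  i=3: a_3=2, p_3 = 2*15 + 2 = 32, q_3 = 2*8 + 1 = 17.
  i=4: a_4=6, p_4 = 6*32 + 15 = 207, q_4 = 6*17 + 8 = 110.
q_4 = 110 > 65, so the last convergent with denominator <= 65 is p_3/q_3 = 32/17.
The closest fraction with denominator <= 65 is either p_3/q_3 or the intermediate fraction (k*p_3 + p_2)/(k*q_3 + q_2) with the largest k >= 1 whose denominator stays <= 65; these approach x as k grows, and every other convergent or intermediate fraction in range is farther away.
Largest k: floor((65 - q_2)/q_3) = floor((65 - 8)/17) = 3.
That gives (3*32 + 15)/(3*17 + 8) = 111/59.
Compare the errors: |x - 32/17| = |207*17 - 32*110|/(110*17) = 1/1870, and |x - 111/59| = |207*59 - 111*110|/(110*59) = 3/6490.
Cross-multiplying, 3*1870 = 5610 < 6490 = 1*6490, so 3/6490 is smaller: the intermediate fraction 111/59 is closer to x than 32/17.

111/59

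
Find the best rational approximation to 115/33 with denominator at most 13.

7/2

Expand x = 115/33 as a continued fraction with the Euclidean algorithm:
  115 = 3*33 + 16, so a_0 = 3.
  33 = 2*16 + 1, so a_1 = 2.
  16 = 16*1 + 0, so a_2 = 16.
so x = [3; 2, 16].
Convergents (p_i = a_i*p_{i-1} + p_{i-2}, q_i = a_i*q_{i-1} + q_{i-2} with p_{-2}=0, p_{-1}=1, q_{-2}=1, q_{-1}=0), until the denominator exceeds 13:
  i=0: a_0=3, p_0 = 3*1 + 0 = 3, q_0 = 3*0 + 1 = 1.
  i=1: a_1=2, p_1 = 2*3 + 1 = 7, q_1 = 2*1 + 0 = 2.
  i=2: a_2=16, p_2 = 16*7 + 3 = 115, q_2 = 16*2 + 1 = 33.
q_2 = 33 > 13, so the last convergent with denominator <= 13 is p_1/q_1 = 7/2.
The closest fraction with denominator <= 13 is either p_1/q_1 or the intermediate fraction (k*p_1 + p_0)/(k*q_1 + q_0) with the largest k >= 1 whose denominator stays <= 13; these approach x as k grows, and every other convergent or intermediate fraction in range is farther away.
Largest k: floor((13 - q_0)/q_1) = floor((13 - 1)/2) = 6.
That gives (6*7 + 3)/(6*2 + 1) = 45/13.
Compare the errors: |x - 7/2| = |115*2 - 7*33|/(33*2) = 1/66, and |x - 45/13| = |115*13 - 45*33|/(33*13) = 10/429.
Cross-multiplying, 1*429 = 429 < 660 = 10*66, so 1/66 is smaller: the convergent 7/2 is closer to x than 45/13.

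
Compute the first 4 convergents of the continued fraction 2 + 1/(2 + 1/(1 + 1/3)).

2/1, 5/2, 7/3, 26/11

Using the convergent recurrence p_i = a_i*p_{i-1} + p_{i-2}, q_i = a_i*q_{i-1} + q_{i-2} with p_{-2}=0, p_{-1}=1, q_{-2}=1, q_{-1}=0:
  i=0: a_0=2, p_0 = 2*1 + 0 = 2, q_0 = 2*0 + 1 = 1.
  i=1: a_1=2, p_1 = 2*2 + 1 = 5, q_1 = 2*1 + 0 = 2.
  i=2: a_2=1, p_2 = 1*5 + 2 = 7, q_2 = 1*2 + 1 = 3.
  i=3: a_3=3, p_3 = 3*7 + 5 = 26, q_3 = 3*3 + 2 = 11.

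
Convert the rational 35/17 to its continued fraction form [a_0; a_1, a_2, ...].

[2; 17]

Run the Euclidean algorithm on 35 and 17; the successive quotients are the partial quotients a_0, a_1, ... (each step inverts the fractional part left over by the previous one):
  35 = 2*17 + 1, so a_0 = 2.
  17 = 17*1 + 0, so a_1 = 17.
The remainder reaches 0 after 2 divisions, so the expansion has 2 partial quotients, read off in order.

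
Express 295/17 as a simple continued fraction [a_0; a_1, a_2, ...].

[17; 2, 1, 5]

Run the Euclidean algorithm on 295 and 17; the successive quotients are the partial quotients a_0, a_1, ... (each step inverts the fractional part left over by the previous one):
  295 = 17*17 + 6, so a_0 = 17.
  17 = 2*6 + 5, so a_1 = 2.
  6 = 1*5 + 1, so a_2 = 1.
  5 = 5*1 + 0, so a_3 = 5.
The remainder reaches 0 after 4 divisions, so the expansion has 4 partial quotients, read off in order.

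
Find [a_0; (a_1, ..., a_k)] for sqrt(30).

Write x_i = (sqrt(30) + m_i)/d_i with (m_0, d_0) = (0, 1). a_0 = floor(sqrt(30)) = 5, since 5^2 = 25 <= 30 < 36 = 6^2.
Iterate m_{i+1} = d_i*a_i - m_i, d_{i+1} = (30 - m_{i+1}^2)/d_i, a_{i+1} = floor((a_0 + m_{i+1})/d_{i+1}):
  m_1 = 1*5 - 0 = 5, d_1 = (30 - 5^2)/1 = 5/1 = 5, a_1 = floor((5 + 5)/5) = 2.
  m_2 = 5*2 - 5 = 5, d_2 = (30 - 5^2)/5 = 5/5 = 1, a_2 = floor((5 + 5)/1) = 10.
  m_3 = 1*10 - 5 = 5, d_3 = (30 - 5^2)/1 = 5/1 = 5: (m_3, d_3) = (m_1, d_1) = (5, 5), so from here the quotients repeat a_1, a_2; the period length is 2.
Hence the expansion of sqrt(30) is a_0 = 5 followed by the repeating block 2, 10 (period 2).

[5; (2, 10)]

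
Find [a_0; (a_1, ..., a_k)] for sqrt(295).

Write x_i = (sqrt(295) + m_i)/d_i with (m_0, d_0) = (0, 1). a_0 = floor(sqrt(295)) = 17, since 17^2 = 289 <= 295 < 324 = 18^2.
Iterate m_{i+1} = d_i*a_i - m_i, d_{i+1} = (295 - m_{i+1}^2)/d_i, a_{i+1} = floor((a_0 + m_{i+1})/d_{i+1}):
  m_1 = 1*17 - 0 = 17, d_1 = (295 - 17^2)/1 = 6/1 = 6, a_1 = floor((17 + 17)/6) = 5.
  m_2 = 6*5 - 17 = 13, d_2 = (295 - 13^2)/6 = 126/6 = 21, a_2 = floor((17 + 13)/21) = 1.
  m_3 = 21*1 - 13 = 8, d_3 = (295 - 8^2)/21 = 231/21 = 11, a_3 = floor((17 + 8)/11) = 2.
  m_4 = 11*2 - 8 = 14, d_4 = (295 - 14^2)/11 = 99/11 = 9, a_4 = floor((17 + 14)/9) = 3.
  m_5 = 9*3 - 14 = 13, d_5 = (295 - 13^2)/9 = 126/9 = 14, a_5 = floor((17 + 13)/14) = 2.
  m_6 = 14*2 - 13 = 15, d_6 = (295 - 15^2)/14 = 70/14 = 5, a_6 = floor((17 + 15)/5) = 6.
  m_7 = 5*6 - 15 = 15, d_7 = (295 - 15^2)/5 = 70/5 = 14, a_7 = floor((17 + 15)/14) = 2.
  m_8 = 14*2 - 15 = 13, d_8 = (295 - 13^2)/14 = 126/14 = 9, a_8 = floor((17 + 13)/9) = 3.
  m_9 = 9*3 - 13 = 14, d_9 = (295 - 14^2)/9 = 99/9 = 11, a_9 = floor((17 + 14)/11) = 2.
  m_10 = 11*2 - 14 = 8, d_10 = (295 - 8^2)/11 = 231/11 = 21, a_10 = floor((17 + 8)/21) = 1.
  m_11 = 21*1 - 8 = 13, d_11 = (295 - 13^2)/21 = 126/21 = 6, a_11 = floor((17 + 13)/6) = 5.
  m_12 = 6*5 - 13 = 17, d_12 = (295 - 17^2)/6 = 6/6 = 1, a_12 = floor((17 + 17)/1) = 34.
  m_13 = 1*34 - 17 = 17, d_13 = (295 - 17^2)/1 = 6/1 = 6: (m_13, d_13) = (m_1, d_1) = (17, 6), so from here the quotients repeat a_1, ..., a_12; the period length is 12.
Hence the expansion of sqrt(295) is a_0 = 17 followed by the repeating block 5, 1, 2, 3, 2, 6, 2, 3, 2, 1, 5, 34 (period 12).

[17; (5, 1, 2, 3, 2, 6, 2, 3, 2, 1, 5, 34)]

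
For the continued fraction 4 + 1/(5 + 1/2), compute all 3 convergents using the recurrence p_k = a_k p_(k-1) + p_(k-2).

Using the convergent recurrence p_i = a_i*p_{i-1} + p_{i-2}, q_i = a_i*q_{i-1} + q_{i-2} with p_{-2}=0, p_{-1}=1, q_{-2}=1, q_{-1}=0:
  i=0: a_0=4, p_0 = 4*1 + 0 = 4, q_0 = 4*0 + 1 = 1.
  i=1: a_1=5, p_1 = 5*4 + 1 = 21, q_1 = 5*1 + 0 = 5.
  i=2: a_2=2, p_2 = 2*21 + 4 = 46, q_2 = 2*5 + 1 = 11.

4/1, 21/5, 46/11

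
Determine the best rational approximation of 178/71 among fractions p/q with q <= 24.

Expand x = 178/71 as a continued fraction with the Euclidean algorithm:
  178 = 2*71 + 36, so a_0 = 2.
  71 = 1*36 + 35, so a_1 = 1.
  36 = 1*35 + 1, so a_2 = 1.
  35 = 35*1 + 0, so a_3 = 35.
so x = [2; 1, 1, 35].
Convergents (p_i = a_i*p_{i-1} + p_{i-2}, q_i = a_i*q_{i-1} + q_{i-2} with p_{-2}=0, p_{-1}=1, q_{-2}=1, q_{-1}=0), until the denominator exceeds 24:
  i=0: a_0=2, p_0 = 2*1 + 0 = 2, q_0 = 2*0 + 1 = 1.
  i=1: a_1=1, p_1 = 1*2 + 1 = 3, q_1 = 1*1 + 0 = 1.
  i=2: a_2=1, p_2 = 1*3 + 2 = 5, q_2 = 1*1 + 1 = 2.
  i=3: a_3=35, p_3 = 35*5 + 3 = 178, q_3 = 35*2 + 1 = 71.
q_3 = 71 > 24, so the last convergent with denominator <= 24 is p_2/q_2 = 5/2.
The closest fraction with denominator <= 24 is either p_2/q_2 or the intermediate fraction (k*p_2 + p_1)/(k*q_2 + q_1) with the largest k >= 1 whose denominator stays <= 24; these approach x as k grows, and every other convergent or intermediate fraction in range is farther away.
Largest k: floor((24 - q_1)/q_2) = floor((24 - 1)/2) = 11.
That gives (11*5 + 3)/(11*2 + 1) = 58/23.
Compare the errors: |x - 5/2| = |178*2 - 5*71|/(71*2) = 1/142, and |x - 58/23| = |178*23 - 58*71|/(71*23) = 24/1633.
Cross-multiplying, 1*1633 = 1633 < 3408 = 24*142, so 1/142 is smaller: the convergent 5/2 is closer to x than 58/23.

5/2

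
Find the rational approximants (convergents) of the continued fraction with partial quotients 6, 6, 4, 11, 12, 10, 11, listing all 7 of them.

Using the convergent recurrence p_i = a_i*p_{i-1} + p_{i-2}, q_i = a_i*q_{i-1} + q_{i-2} with p_{-2}=0, p_{-1}=1, q_{-2}=1, q_{-1}=0:
  i=0: a_0=6, p_0 = 6*1 + 0 = 6, q_0 = 6*0 + 1 = 1.
  i=1: a_1=6, p_1 = 6*6 + 1 = 37, q_1 = 6*1 + 0 = 6.
  i=2: a_2=4, p_2 = 4*37 + 6 = 154, q_2 = 4*6 + 1 = 25.
  i=3: a_3=11, p_3 = 11*154 + 37 = 1731, q_3 = 11*25 + 6 = 281.
  i=4: a_4=12, p_4 = 12*1731 + 154 = 20926, q_4 = 12*281 + 25 = 3397.
  i=5: a_5=10, p_5 = 10*20926 + 1731 = 210991, q_5 = 10*3397 + 281 = 34251.
  i=6: a_6=11, p_6 = 11*210991 + 20926 = 2341827, q_6 = 11*34251 + 3397 = 380158.

6/1, 37/6, 154/25, 1731/281, 20926/3397, 210991/34251, 2341827/380158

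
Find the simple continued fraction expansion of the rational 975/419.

[2; 3, 17, 8]

Run the Euclidean algorithm on 975 and 419; the successive quotients are the partial quotients a_0, a_1, ... (each step inverts the fractional part left over by the previous one):
  975 = 2*419 + 137, so a_0 = 2.
  419 = 3*137 + 8, so a_1 = 3.
  137 = 17*8 + 1, so a_2 = 17.
  8 = 8*1 + 0, so a_3 = 8.
The remainder reaches 0 after 4 divisions, so the expansion has 4 partial quotients, read off in order.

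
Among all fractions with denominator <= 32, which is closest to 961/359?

83/31

Expand x = 961/359 as a continued fraction with the Euclidean algorithm:
  961 = 2*359 + 243, so a_0 = 2.
  359 = 1*243 + 116, so a_1 = 1.
  243 = 2*116 + 11, so a_2 = 2.
  116 = 10*11 + 6, so a_3 = 10.
  11 = 1*6 + 5, so a_4 = 1.
  6 = 1*5 + 1, so a_5 = 1.
  5 = 5*1 + 0, so a_6 = 5.
so x = [2; 1, 2, 10, 1, 1, 5].
Convergents (p_i = a_i*p_{i-1} + p_{i-2}, q_i = a_i*q_{i-1} + q_{i-2} with p_{-2}=0, p_{-1}=1, q_{-2}=1, q_{-1}=0), until the denominator exceeds 32:
  i=0: a_0=2, p_0 = 2*1 + 0 = 2, q_0 = 2*0 + 1 = 1.
  i=1: a_1=1, p_1 = 1*2 + 1 = 3, q_1 = 1*1 + 0 = 1.
  i=2: a_2=2, p_2 = 2*3 + 2 = 8, q_2 = 2*1 + 1 = 3.
  i=3: a_3=10, p_3 = 10*8 + 3 = 83, q_3 = 10*3 + 1 = 31.
  i=4: a_4=1, p_4 = 1*83 + 8 = 91, q_4 = 1*31 + 3 = 34.
q_4 = 34 > 32, so the last convergent with denominator <= 32 is p_3/q_3 = 83/31.
The closest fraction with denominator <= 32 is either p_3/q_3 or the intermediate fraction (k*p_3 + p_2)/(k*q_3 + q_2) with the largest k >= 1 whose denominator stays <= 32; these approach x as k grows, and every other convergent or intermediate fraction in range is farther away.
Largest k: floor((32 - q_2)/q_3) = floor((32 - 3)/31) = 0.
Since k = 0, no intermediate fraction beyond p_3/q_3 has denominator <= 32, so the convergent 83/31 is the closest (its error is |961*31 - 83*359|/(359*31) = 6/11129).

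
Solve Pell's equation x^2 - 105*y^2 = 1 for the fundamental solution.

First expand sqrt(105) as a continued fraction. With x_i = (sqrt(105) + m_i)/d_i and (m_0, d_0) = (0, 1): a_0 = floor(sqrt(105)) = 10, since 10^2 = 100 <= 105 < 121 = 11^2.
Iterate m_{i+1} = d_i*a_i - m_i, d_{i+1} = (105 - m_{i+1}^2)/d_i, a_{i+1} = floor((a_0 + m_{i+1})/d_{i+1}):
  m_1 = 1*10 - 0 = 10, d_1 = (105 - 10^2)/1 = 5/1 = 5, a_1 = floor((10 + 10)/5) = 4.
  m_2 = 5*4 - 10 = 10, d_2 = (105 - 10^2)/5 = 5/5 = 1, a_2 = floor((10 + 10)/1) = 20.
  m_3 = 1*20 - 10 = 10, d_3 = (105 - 10^2)/1 = 5/1 = 5: (m_3, d_3) = (m_1, d_1) = (10, 5), so from here the quotients repeat a_1, a_2; the period length is 2.
So sqrt(105) = [10; (4, 20)] with period length k = 2.
k is even, so the fundamental solution of x^2 - 105y^2 = 1 is (p_{k-1}, q_{k-1}) = (p_1, q_1); compute convergents through index 1.
Convergents (p_i = a_i*p_{i-1} + p_{i-2}, q_i = a_i*q_{i-1} + q_{i-2} with p_{-2}=0, p_{-1}=1, q_{-2}=1, q_{-1}=0):
  i=0: a_0=10, p_0 = 10*1 + 0 = 10, q_0 = 10*0 + 1 = 1.
  i=1: a_1=4, p_1 = 4*10 + 1 = 41, q_1 = 4*1 + 0 = 4.
Check: 41^2 - 105*4^2 = 1681 - 1680 = 1, so (x, y) = (41, 4) solves the equation, and by the theorem it is the least positive solution.

(x, y) = (41, 4)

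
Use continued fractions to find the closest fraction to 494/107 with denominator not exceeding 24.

60/13

Expand x = 494/107 as a continued fraction with the Euclidean algorithm:
  494 = 4*107 + 66, so a_0 = 4.
  107 = 1*66 + 41, so a_1 = 1.
  66 = 1*41 + 25, so a_2 = 1.
  41 = 1*25 + 16, so a_3 = 1.
  25 = 1*16 + 9, so a_4 = 1.
  16 = 1*9 + 7, so a_5 = 1.
  9 = 1*7 + 2, so a_6 = 1.
  7 = 3*2 + 1, so a_7 = 3.
  2 = 2*1 + 0, so a_8 = 2.
so x = [4; 1, 1, 1, 1, 1, 1, 3, 2].
Convergents (p_i = a_i*p_{i-1} + p_{i-2}, q_i = a_i*q_{i-1} + q_{i-2} with p_{-2}=0, p_{-1}=1, q_{-2}=1, q_{-1}=0), until the denominator exceeds 24:
  i=0: a_0=4, p_0 = 4*1 + 0 = 4, q_0 = 4*0 + 1 = 1.
  i=1: a_1=1, p_1 = 1*4 + 1 = 5, q_1 = 1*1 + 0 = 1.
  i=2: a_2=1, p_2 = 1*5 + 4 = 9, q_2 = 1*1 + 1 = 2.
  i=3: a_3=1, p_3 = 1*9 + 5 = 14, q_3 = 1*2 + 1 = 3.
  i=4: a_4=1, p_4 = 1*14 + 9 = 23, q_4 = 1*3 + 2 = 5.
  i=5: a_5=1, p_5 = 1*23 + 14 = 37, q_5 = 1*5 + 3 = 8.
  i=6: a_6=1, p_6 = 1*37 + 23 = 60, q_6 = 1*8 + 5 = 13.
  i=7: a_7=3, p_7 = 3*60 + 37 = 217, q_7 = 3*13 + 8 = 47.
q_7 = 47 > 24, so the last convergent with denominator <= 24 is p_6/q_6 = 60/13.
The closest fraction with denominator <= 24 is either p_6/q_6 or the intermediate fraction (k*p_6 + p_5)/(k*q_6 + q_5) with the largest k >= 1 whose denominator stays <= 24; these approach x as k grows, and every other convergent or intermediate fraction in range is farther away.
Largest k: floor((24 - q_5)/q_6) = floor((24 - 8)/13) = 1.
That gives (1*60 + 37)/(1*13 + 8) = 97/21.
Compare the errors: |x - 60/13| = |494*13 - 60*107|/(107*13) = 2/1391, and |x - 97/21| = |494*21 - 97*107|/(107*21) = 5/2247.
Cross-multiplying, 2*2247 = 4494 < 6955 = 5*1391, so 2/1391 is smaller: the convergent 60/13 is closer to x than 97/21.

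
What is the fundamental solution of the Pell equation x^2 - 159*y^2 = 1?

(x, y) = (1324, 105)

First expand sqrt(159) as a continued fraction. With x_i = (sqrt(159) + m_i)/d_i and (m_0, d_0) = (0, 1): a_0 = floor(sqrt(159)) = 12, since 12^2 = 144 <= 159 < 169 = 13^2.
Iterate m_{i+1} = d_i*a_i - m_i, d_{i+1} = (159 - m_{i+1}^2)/d_i, a_{i+1} = floor((a_0 + m_{i+1})/d_{i+1}):
  m_1 = 1*12 - 0 = 12, d_1 = (159 - 12^2)/1 = 15/1 = 15, a_1 = floor((12 + 12)/15) = 1.
  m_2 = 15*1 - 12 = 3, d_2 = (159 - 3^2)/15 = 150/15 = 10, a_2 = floor((12 + 3)/10) = 1.
  m_3 = 10*1 - 3 = 7, d_3 = (159 - 7^2)/10 = 110/10 = 11, a_3 = floor((12 + 7)/11) = 1.
  m_4 = 11*1 - 7 = 4, d_4 = (159 - 4^2)/11 = 143/11 = 13, a_4 = floor((12 + 4)/13) = 1.
  m_5 = 13*1 - 4 = 9, d_5 = (159 - 9^2)/13 = 78/13 = 6, a_5 = floor((12 + 9)/6) = 3.
  m_6 = 6*3 - 9 = 9, d_6 = (159 - 9^2)/6 = 78/6 = 13, a_6 = floor((12 + 9)/13) = 1.
  m_7 = 13*1 - 9 = 4, d_7 = (159 - 4^2)/13 = 143/13 = 11, a_7 = floor((12 + 4)/11) = 1.
  m_8 = 11*1 - 4 = 7, d_8 = (159 - 7^2)/11 = 110/11 = 10, a_8 = floor((12 + 7)/10) = 1.
  m_9 = 10*1 - 7 = 3, d_9 = (159 - 3^2)/10 = 150/10 = 15, a_9 = floor((12 + 3)/15) = 1.
  m_10 = 15*1 - 3 = 12, d_10 = (159 - 12^2)/15 = 15/15 = 1, a_10 = floor((12 + 12)/1) = 24.
  m_11 = 1*24 - 12 = 12, d_11 = (159 - 12^2)/1 = 15/1 = 15: (m_11, d_11) = (m_1, d_1) = (12, 15), so from here the quotients repeat a_1, ..., a_10; the period length is 10.
So sqrt(159) = [12; (1, 1, 1, 1, 3, 1, 1, 1, 1, 24)] with period length k = 10.
k is even, so the fundamental solution of x^2 - 159y^2 = 1 is (p_{k-1}, q_{k-1}) = (p_9, q_9); compute convergents through index 9.
Convergents (p_i = a_i*p_{i-1} + p_{i-2}, q_i = a_i*q_{i-1} + q_{i-2} with p_{-2}=0, p_{-1}=1, q_{-2}=1, q_{-1}=0):
  i=0: a_0=12, p_0 = 12*1 + 0 = 12, q_0 = 12*0 + 1 = 1.
  i=1: a_1=1, p_1 = 1*12 + 1 = 13, q_1 = 1*1 + 0 = 1.
  i=2: a_2=1, p_2 = 1*13 + 12 = 25, q_2 = 1*1 + 1 = 2.
  i=3: a_3=1, p_3 = 1*25 + 13 = 38, q_3 = 1*2 + 1 = 3.
  i=4: a_4=1, p_4 = 1*38 + 25 = 63, q_4 = 1*3 + 2 = 5.
  i=5: a_5=3, p_5 = 3*63 + 38 = 227, q_5 = 3*5 + 3 = 18.
  i=6: a_6=1, p_6 = 1*227 + 63 = 290, q_6 = 1*18 + 5 = 23.
  i=7: a_7=1, p_7 = 1*290 + 227 = 517, q_7 = 1*23 + 18 = 41.
  i=8: a_8=1, p_8 = 1*517 + 290 = 807, q_8 = 1*41 + 23 = 64.
  i=9: a_9=1, p_9 = 1*807 + 517 = 1324, q_9 = 1*64 + 41 = 105.
Check: 1324^2 - 159*105^2 = 1752976 - 1752975 = 1, so (x, y) = (1324, 105) solves the equation, and by the theorem it is the least positive solution.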